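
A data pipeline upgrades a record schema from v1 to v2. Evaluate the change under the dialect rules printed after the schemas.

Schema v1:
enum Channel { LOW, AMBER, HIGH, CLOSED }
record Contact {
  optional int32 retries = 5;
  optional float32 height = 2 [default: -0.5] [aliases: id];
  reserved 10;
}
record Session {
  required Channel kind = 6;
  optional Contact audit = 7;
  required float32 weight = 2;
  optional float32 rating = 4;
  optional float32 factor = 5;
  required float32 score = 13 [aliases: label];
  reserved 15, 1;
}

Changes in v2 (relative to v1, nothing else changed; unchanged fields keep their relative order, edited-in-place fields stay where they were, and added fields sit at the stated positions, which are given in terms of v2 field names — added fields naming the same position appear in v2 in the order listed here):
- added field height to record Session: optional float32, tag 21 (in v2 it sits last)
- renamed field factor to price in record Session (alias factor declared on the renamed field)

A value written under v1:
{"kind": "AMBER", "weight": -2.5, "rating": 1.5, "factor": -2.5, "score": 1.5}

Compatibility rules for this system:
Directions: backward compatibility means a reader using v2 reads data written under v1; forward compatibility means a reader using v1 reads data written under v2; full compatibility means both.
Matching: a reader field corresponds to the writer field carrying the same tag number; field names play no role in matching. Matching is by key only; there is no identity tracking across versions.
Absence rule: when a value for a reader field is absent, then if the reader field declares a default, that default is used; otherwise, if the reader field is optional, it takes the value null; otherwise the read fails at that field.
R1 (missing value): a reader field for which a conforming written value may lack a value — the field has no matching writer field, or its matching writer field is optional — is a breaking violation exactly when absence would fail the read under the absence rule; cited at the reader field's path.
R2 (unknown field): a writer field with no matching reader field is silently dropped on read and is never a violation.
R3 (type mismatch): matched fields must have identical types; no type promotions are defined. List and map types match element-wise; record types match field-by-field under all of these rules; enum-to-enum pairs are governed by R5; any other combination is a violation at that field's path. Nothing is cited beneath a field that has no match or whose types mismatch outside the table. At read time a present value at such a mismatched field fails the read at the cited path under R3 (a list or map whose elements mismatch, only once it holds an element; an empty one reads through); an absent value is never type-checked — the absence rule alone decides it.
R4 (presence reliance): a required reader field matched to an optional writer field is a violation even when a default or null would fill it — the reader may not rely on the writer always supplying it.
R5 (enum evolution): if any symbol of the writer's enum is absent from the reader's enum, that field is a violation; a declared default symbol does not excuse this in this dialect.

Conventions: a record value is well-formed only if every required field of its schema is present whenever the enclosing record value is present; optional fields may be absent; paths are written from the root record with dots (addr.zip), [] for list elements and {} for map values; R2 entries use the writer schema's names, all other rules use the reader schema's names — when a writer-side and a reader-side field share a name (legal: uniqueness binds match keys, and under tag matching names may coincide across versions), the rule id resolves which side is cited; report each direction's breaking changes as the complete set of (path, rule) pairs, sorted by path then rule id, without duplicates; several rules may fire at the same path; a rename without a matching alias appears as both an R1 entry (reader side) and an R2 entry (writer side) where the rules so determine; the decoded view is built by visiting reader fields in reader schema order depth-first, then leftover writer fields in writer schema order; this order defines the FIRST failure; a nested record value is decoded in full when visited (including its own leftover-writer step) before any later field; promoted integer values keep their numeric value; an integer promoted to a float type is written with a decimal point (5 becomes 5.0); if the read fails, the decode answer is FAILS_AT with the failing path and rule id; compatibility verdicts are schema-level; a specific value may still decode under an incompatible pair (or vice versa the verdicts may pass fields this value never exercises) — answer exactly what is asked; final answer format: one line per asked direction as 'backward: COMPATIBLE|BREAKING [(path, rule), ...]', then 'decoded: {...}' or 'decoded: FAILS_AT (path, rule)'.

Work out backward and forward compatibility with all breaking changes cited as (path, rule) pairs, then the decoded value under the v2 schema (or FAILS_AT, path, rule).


backward: COMPATIBLE []; forward: COMPATIBLE []; decoded: {"kind": "AMBER", "audit": null, "weight": -2.5, "rating": 1.5, "price": -2.5, "score": 1.5, "height": null}

each type pair in Session: writer, then reader
backward on Session — v2 reading data written by v1:
  kind: paired with writer kind (Channel -> Channel; writer required)
  audit: paired with writer audit (Contact -> Contact; writer optional)
  weight: paired with writer weight (float32 -> float32; writer required)
  rating: paired with writer rating (float32 -> float32; writer optional)
  price: paired with writer factor (float32 -> float32; writer optional)
  score: paired with writer score (float32 -> float32; writer required)
  height: no writer-side match
  audit.retries: paired with writer audit.retries (int32 -> int32; writer optional)
  audit.height: paired with writer audit.height (float32 -> float32; writer optional)
  => backward: COMPATIBLE
forward on Session — v1 reading data written by v2:
  kind: paired with writer kind (Channel -> Channel; writer required)
  audit: paired with writer audit (Contact -> Contact; writer optional)
  weight: paired with writer weight (float32 -> float32; writer required)
  rating: paired with writer rating (float32 -> float32; writer optional)
  factor: paired with writer price (float32 -> float32; writer optional)
  score: paired with writer score (float32 -> float32; writer required)
  writer height: unknown to reader
  audit.retries: paired with writer audit.retries (int32 -> int32; writer optional)
  audit.height: paired with writer audit.height (float32 -> float32; writer optional)
  => forward: COMPATIBLE
decoding the Session value with the v2 reader:
  kind := "AMBER"
  audit := null (missing; optional => null)
  weight := -2.5
  rating := 1.5
  price := -2.5 (from writer factor)
  score := 1.5
  height := null (missing; optional => null)
  => decoded: {"kind": "AMBER", "audit": null, "weight": -2.5, "rating": 1.5, "price": -2.5, "score": 1.5, "height": null}


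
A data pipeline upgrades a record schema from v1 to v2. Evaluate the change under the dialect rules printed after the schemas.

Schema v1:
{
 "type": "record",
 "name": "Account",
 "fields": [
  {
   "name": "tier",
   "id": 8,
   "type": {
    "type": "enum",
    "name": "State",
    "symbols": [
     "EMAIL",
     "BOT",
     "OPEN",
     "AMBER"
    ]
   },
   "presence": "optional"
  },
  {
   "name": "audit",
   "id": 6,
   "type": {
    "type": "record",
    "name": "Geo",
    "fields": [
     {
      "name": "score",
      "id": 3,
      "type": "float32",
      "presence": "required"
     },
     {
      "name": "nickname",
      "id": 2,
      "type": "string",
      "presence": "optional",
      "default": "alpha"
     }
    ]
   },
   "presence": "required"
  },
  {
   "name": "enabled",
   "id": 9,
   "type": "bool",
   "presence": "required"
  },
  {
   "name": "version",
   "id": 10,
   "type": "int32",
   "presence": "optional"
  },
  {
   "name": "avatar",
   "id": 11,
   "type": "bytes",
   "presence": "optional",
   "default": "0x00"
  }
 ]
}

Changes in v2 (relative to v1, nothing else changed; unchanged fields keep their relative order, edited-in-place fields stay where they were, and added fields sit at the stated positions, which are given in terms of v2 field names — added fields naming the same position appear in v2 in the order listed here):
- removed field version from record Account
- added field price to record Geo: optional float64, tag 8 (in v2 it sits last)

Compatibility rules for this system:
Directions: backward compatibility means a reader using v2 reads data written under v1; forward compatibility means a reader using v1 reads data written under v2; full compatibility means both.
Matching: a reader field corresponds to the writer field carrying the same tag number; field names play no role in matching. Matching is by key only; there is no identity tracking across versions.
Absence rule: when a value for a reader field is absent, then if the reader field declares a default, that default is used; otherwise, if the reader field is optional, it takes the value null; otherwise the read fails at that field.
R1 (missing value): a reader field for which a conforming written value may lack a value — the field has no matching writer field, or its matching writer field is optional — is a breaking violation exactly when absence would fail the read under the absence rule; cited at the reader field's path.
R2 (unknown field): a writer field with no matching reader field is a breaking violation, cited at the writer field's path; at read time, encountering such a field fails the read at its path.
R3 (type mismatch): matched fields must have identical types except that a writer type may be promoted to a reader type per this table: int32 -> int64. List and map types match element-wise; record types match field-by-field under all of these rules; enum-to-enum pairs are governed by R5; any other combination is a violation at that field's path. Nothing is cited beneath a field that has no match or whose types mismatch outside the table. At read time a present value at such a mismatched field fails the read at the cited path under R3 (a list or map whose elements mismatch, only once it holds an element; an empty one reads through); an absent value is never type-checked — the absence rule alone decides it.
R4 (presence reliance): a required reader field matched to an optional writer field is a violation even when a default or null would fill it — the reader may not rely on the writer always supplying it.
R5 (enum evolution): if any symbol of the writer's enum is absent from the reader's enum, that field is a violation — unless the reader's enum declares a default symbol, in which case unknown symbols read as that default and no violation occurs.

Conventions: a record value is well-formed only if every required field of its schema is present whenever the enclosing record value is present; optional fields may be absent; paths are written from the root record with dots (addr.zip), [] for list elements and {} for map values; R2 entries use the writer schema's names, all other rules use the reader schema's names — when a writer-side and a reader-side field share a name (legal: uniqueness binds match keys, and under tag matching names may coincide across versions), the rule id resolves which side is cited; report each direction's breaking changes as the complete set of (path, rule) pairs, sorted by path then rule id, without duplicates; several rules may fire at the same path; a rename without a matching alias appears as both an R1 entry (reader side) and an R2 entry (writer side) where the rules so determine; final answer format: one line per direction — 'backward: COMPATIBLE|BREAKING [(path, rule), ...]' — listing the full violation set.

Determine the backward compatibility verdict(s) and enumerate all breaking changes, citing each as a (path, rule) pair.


the writer's type comes first in each Account pair
backward for Account (reader v2, writer v1):
  tier: paired with writer tier (State -> State; writer optional)
  audit: paired with writer audit (Geo -> Geo; writer required)
  enabled: paired with writer enabled (bool -> bool; writer required)
  avatar: paired with writer avatar (bytes -> bytes; writer optional)
  version (writer side), unknown to reader
  audit.score: paired with writer audit.score (float32 -> float32; writer required)
  audit.nickname: paired with writer audit.nickname (string -> string; writer optional)
  no writer field matches reader audit.price
  violation R2 at version
  => backward: BREAKING (1)
ruling out the remaining Account differences:
  added field price to record Geo: optional float64, tag 8 (in v2 it sits last) -> matters only for Account's forward compatibility — outside the asked direction

backward: BREAKING [(version, R2)]


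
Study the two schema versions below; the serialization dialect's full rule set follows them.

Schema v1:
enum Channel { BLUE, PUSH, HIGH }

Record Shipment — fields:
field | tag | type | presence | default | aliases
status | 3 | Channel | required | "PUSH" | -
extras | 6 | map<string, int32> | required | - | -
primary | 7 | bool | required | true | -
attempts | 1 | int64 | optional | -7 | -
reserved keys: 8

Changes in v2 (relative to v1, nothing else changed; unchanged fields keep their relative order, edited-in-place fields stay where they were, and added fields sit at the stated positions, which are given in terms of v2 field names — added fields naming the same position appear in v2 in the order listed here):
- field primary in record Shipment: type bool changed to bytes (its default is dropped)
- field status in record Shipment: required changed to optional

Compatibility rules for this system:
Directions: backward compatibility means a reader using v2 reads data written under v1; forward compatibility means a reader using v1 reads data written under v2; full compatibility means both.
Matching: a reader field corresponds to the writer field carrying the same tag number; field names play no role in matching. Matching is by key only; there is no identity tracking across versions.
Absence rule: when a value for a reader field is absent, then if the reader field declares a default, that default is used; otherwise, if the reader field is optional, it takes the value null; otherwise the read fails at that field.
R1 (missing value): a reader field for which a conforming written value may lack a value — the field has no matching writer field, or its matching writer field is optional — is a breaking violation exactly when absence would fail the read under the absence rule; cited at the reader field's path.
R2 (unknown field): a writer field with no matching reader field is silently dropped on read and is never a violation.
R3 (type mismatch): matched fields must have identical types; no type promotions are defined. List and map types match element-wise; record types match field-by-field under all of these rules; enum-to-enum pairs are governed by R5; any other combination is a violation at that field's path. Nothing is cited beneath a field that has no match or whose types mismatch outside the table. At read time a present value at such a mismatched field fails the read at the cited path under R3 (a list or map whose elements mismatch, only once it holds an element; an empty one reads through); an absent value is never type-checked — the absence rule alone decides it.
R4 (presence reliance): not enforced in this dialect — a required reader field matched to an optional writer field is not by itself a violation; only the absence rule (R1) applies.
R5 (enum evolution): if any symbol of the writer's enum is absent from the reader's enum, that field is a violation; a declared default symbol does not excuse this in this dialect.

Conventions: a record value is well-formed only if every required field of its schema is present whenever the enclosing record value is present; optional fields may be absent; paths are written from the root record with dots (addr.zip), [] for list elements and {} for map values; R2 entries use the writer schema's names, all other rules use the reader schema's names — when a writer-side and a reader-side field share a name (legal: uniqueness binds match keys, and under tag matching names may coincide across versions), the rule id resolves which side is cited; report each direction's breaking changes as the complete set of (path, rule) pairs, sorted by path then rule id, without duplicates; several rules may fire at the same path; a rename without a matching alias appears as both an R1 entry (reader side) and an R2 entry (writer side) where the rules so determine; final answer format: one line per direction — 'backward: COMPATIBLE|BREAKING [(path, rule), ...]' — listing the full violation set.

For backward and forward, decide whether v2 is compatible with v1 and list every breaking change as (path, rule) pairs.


arrows below run writer -> reader for Shipment
backward on Shipment — v2 reading data written by v1:
  writer required, Channel -> Channel: reader status maps from writer status
  writer required, map<string, int32> -> map<string, int32>: reader extras maps from writer extras
  writer required, bool -> bytes: reader primary maps from writer primary
  writer optional, int64 -> int64: reader attempts maps from writer attempts
  rule R3 violated at primary
  => backward verdict for Shipment: BREAKING, 1 violation(s)
forward on Shipment — v1 reading data written by v2:
  writer optional, Channel -> Channel: reader status maps from writer status
  writer required, map<string, int32> -> map<string, int32>: reader extras maps from writer extras
  writer required, bytes -> bool: reader primary maps from writer primary
  writer optional, int64 -> int64: reader attempts maps from writer attempts
  rule R3 violated at primary
  => forward verdict for Shipment: BREAKING, 1 violation(s)

backward: BREAKING [(primary, R3)]; forward: BREAKING [(primary, R3)]


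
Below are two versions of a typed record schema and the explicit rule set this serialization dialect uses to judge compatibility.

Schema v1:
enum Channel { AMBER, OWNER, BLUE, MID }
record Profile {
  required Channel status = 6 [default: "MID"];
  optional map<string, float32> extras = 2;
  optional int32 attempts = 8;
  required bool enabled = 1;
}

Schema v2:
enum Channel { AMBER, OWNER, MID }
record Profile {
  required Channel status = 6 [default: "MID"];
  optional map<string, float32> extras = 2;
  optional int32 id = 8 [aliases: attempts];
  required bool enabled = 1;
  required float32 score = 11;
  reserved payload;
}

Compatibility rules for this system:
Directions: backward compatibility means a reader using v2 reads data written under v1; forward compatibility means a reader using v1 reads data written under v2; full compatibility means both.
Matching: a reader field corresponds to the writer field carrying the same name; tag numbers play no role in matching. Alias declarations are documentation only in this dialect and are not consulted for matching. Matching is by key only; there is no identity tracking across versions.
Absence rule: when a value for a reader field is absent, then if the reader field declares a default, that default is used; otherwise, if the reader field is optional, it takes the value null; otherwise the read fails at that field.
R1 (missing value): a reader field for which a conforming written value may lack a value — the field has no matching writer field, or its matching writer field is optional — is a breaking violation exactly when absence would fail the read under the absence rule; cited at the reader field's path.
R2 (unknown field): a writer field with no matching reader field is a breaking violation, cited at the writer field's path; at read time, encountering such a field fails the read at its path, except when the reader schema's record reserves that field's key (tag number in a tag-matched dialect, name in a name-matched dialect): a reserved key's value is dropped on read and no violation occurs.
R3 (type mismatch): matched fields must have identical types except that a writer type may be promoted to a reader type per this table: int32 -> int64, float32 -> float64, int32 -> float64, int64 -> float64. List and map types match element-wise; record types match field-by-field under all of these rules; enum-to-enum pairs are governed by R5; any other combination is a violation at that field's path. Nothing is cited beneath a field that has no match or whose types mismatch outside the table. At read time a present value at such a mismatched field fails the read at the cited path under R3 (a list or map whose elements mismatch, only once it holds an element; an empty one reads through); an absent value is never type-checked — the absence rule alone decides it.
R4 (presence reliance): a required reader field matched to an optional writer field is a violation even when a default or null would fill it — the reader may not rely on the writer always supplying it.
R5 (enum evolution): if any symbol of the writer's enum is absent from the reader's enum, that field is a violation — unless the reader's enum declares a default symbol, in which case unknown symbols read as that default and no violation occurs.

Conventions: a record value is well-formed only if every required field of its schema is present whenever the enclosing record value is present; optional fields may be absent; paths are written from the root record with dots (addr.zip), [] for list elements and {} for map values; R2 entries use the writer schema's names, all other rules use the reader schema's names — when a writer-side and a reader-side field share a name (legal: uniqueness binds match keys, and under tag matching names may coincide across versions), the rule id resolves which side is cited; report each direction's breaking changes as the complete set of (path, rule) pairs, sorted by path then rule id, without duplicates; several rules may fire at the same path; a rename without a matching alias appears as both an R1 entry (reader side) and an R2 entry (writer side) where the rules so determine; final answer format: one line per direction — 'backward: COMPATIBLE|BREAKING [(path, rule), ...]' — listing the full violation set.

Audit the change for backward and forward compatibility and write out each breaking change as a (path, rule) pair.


backward: BREAKING [(attempts, R2), (score, R1), (status, R5)]; forward: BREAKING [(id, R2), (score, R2)]

the writer's type comes first in each Profile pair
backward for Profile (reader v2, writer v1):
  status: paired with writer status (Channel -> Channel; writer required)
  extras: paired with writer extras (map<string, float32> -> map<string, float32>; writer optional)
  id: no writer match
  enabled: paired with writer enabled (bool -> bool; writer required)
  score: no writer match
  writer attempts: unknown to reader
  rule R2 violated at attempts
  rule R1 violated at score
  rule R5 violated at status
  => 3 violation(s): backward is BREAKING for Profile
forward for Profile (reader v1, writer v2):
  status: paired with writer status (Channel -> Channel; writer required)
  extras: paired with writer extras (map<string, float32> -> map<string, float32>; writer optional)
  attempts: no writer match
  enabled: paired with writer enabled (bool -> bool; writer required)
  writer id: unknown to reader
  writer score: unknown to reader
  rule R2 violated at id
  rule R2 violated at score
  => 2 violation(s): forward is BREAKING for Profile


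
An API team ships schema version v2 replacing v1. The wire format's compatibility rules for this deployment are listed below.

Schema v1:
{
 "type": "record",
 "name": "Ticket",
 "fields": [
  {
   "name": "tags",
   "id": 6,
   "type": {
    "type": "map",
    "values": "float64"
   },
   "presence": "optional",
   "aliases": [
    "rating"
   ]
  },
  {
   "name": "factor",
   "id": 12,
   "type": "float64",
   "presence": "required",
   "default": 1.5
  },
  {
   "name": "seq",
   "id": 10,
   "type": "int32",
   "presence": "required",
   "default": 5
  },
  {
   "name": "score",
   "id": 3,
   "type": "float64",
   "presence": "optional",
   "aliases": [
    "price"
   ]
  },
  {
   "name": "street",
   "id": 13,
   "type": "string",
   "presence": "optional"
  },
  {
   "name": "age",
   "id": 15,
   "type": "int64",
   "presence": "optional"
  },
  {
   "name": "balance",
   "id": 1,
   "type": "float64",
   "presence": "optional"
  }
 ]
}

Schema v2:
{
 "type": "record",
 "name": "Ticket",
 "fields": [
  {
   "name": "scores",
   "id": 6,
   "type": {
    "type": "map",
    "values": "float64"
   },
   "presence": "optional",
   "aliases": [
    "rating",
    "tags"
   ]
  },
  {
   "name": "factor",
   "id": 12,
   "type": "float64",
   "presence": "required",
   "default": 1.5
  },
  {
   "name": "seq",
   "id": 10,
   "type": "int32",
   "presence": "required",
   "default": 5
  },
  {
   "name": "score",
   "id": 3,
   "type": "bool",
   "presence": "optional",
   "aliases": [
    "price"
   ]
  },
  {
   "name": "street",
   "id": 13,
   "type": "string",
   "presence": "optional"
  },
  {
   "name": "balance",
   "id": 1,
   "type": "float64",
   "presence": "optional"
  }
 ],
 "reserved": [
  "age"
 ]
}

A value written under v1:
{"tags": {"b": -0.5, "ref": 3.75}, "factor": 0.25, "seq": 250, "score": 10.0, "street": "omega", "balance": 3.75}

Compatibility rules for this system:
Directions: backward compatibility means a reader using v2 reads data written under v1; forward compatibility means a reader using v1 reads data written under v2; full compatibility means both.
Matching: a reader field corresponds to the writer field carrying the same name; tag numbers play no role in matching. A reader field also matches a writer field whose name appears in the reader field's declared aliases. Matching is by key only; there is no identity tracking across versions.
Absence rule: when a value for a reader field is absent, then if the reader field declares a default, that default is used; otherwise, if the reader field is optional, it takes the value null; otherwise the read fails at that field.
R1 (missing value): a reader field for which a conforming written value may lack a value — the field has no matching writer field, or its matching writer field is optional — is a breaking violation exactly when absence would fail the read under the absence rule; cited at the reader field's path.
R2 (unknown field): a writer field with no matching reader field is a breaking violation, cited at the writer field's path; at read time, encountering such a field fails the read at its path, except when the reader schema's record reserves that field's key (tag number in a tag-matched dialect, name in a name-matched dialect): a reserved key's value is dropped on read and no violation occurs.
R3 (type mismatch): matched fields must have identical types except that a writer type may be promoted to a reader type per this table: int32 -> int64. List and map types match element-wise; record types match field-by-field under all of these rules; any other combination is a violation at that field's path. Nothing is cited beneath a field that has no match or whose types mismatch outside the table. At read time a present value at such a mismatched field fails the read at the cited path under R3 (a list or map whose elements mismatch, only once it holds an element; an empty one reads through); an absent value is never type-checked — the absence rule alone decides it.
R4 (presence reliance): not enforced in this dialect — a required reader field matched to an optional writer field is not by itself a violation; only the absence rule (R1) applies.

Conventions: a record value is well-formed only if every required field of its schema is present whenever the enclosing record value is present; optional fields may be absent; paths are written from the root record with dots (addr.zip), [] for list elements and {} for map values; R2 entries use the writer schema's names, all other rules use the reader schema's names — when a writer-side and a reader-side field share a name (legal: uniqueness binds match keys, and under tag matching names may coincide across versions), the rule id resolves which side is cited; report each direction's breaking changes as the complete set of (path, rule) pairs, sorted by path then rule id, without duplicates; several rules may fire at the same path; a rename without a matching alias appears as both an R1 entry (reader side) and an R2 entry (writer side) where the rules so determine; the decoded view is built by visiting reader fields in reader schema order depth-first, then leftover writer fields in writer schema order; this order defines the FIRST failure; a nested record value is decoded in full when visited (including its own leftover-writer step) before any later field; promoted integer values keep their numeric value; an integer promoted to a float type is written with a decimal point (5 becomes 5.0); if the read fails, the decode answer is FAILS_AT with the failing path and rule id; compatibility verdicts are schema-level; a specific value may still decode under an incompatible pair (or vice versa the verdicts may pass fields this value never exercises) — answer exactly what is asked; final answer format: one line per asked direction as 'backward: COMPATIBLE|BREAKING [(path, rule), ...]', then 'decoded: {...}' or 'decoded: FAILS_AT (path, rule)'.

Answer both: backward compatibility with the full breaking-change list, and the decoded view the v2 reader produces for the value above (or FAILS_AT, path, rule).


each type pair in Ticket: writer, then reader
backward for Ticket (reader v2, writer v1):
  scores: paired with writer tags (map<string, float64> -> map<string, float64>; writer optional)
  factor: paired with writer factor (float64 -> float64; writer required)
  seq: paired with writer seq (int32 -> int32; writer required)
  score: paired with writer score (float64 -> bool; writer optional)
  street: paired with writer street (string -> string; writer optional)
  balance: paired with writer balance (float64 -> float64; writer optional)
  writer age: unknown to reader
  R3 fires at score
  => 1 violation(s): backward is BREAKING for Ticket
decode (reader v2):
  scores := {"b": -0.5, "ref": 3.75} (from writer tags)
  factor := 0.25
  seq := 250
  read fails at score under R3
  => FAILS_AT (score, R3)
checking off the Ticket differences that do not matter here:
  removed field age from record Ticket (its key "age" joins the reserved list) -> fires no rule on Ticket, leaving the asked answer as it is
  renamed field tags to scores in record Ticket (alias tags declared on the renamed field) -> its effect on Ticket is confined to the forward direction, not asked

backward: BREAKING [(score, R3)]; decoded: FAILS_AT (score, R3)


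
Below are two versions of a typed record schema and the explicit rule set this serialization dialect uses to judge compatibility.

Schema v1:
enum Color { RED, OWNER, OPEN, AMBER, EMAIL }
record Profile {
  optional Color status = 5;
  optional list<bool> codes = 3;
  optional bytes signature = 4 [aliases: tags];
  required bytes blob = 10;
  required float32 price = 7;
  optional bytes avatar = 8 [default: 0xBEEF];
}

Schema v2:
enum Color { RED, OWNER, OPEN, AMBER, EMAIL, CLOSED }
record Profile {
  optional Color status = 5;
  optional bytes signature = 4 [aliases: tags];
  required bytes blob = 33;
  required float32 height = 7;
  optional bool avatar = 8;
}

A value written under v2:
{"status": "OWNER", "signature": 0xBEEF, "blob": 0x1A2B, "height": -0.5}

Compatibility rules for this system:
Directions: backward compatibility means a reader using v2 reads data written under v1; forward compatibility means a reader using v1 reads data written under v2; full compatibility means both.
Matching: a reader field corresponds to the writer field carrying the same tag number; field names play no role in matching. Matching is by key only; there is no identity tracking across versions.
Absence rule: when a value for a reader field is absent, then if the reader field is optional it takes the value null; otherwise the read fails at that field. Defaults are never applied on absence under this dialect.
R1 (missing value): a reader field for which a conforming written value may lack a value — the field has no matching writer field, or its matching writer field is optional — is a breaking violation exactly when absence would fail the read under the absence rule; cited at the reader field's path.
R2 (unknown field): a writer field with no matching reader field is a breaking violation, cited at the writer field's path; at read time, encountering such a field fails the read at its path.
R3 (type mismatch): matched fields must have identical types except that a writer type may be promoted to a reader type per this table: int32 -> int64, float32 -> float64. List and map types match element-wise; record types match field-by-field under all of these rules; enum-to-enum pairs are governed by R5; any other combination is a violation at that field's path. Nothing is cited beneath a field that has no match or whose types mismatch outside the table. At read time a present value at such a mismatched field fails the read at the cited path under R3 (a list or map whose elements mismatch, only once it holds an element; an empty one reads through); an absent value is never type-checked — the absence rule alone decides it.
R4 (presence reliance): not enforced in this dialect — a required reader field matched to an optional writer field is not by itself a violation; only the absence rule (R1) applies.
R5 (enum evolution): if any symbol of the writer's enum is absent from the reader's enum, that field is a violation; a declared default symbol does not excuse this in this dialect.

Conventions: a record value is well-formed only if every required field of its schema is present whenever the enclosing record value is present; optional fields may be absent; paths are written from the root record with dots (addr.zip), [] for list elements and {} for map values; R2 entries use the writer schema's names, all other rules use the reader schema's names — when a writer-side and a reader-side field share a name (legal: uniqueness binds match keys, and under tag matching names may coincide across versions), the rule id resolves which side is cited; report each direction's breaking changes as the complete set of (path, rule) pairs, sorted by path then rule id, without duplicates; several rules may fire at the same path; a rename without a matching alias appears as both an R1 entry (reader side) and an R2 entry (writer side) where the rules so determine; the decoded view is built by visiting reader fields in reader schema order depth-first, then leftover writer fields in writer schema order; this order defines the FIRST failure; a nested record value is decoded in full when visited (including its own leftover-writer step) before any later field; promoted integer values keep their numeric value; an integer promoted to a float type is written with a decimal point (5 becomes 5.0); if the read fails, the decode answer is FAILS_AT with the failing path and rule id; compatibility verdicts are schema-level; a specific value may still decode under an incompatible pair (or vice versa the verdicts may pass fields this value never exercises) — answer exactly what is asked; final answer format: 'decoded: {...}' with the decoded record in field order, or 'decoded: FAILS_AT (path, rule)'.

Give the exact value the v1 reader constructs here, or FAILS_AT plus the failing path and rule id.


arrows below run writer -> reader for Profile
migrating the Profile value to v1:
  status := "OWNER"
  codes := null (absent, optional -> null)
  signature := 0xBEEF
  read fails at blob under R1 (no fill)
  => FAILS_AT (blob, R1)
ruling out the remaining Profile differences:
  enum Color (field status in record Profile): symbol CLOSED added -> schema-level compatibility only; this Profile value's decode is unchanged
  removed field codes from record Profile -> schema-level compatibility only; this Profile value's decode is unchanged
  field avatar in record Profile: type bytes changed to bool (its default is dropped) -> schema-level compatibility only; this Profile value's decode is unchanged
  renamed field price to height in record Profile -> triggers nothing under the printed rules; the Profile answer is the same either way

decoded: FAILS_AT (blob, R1)


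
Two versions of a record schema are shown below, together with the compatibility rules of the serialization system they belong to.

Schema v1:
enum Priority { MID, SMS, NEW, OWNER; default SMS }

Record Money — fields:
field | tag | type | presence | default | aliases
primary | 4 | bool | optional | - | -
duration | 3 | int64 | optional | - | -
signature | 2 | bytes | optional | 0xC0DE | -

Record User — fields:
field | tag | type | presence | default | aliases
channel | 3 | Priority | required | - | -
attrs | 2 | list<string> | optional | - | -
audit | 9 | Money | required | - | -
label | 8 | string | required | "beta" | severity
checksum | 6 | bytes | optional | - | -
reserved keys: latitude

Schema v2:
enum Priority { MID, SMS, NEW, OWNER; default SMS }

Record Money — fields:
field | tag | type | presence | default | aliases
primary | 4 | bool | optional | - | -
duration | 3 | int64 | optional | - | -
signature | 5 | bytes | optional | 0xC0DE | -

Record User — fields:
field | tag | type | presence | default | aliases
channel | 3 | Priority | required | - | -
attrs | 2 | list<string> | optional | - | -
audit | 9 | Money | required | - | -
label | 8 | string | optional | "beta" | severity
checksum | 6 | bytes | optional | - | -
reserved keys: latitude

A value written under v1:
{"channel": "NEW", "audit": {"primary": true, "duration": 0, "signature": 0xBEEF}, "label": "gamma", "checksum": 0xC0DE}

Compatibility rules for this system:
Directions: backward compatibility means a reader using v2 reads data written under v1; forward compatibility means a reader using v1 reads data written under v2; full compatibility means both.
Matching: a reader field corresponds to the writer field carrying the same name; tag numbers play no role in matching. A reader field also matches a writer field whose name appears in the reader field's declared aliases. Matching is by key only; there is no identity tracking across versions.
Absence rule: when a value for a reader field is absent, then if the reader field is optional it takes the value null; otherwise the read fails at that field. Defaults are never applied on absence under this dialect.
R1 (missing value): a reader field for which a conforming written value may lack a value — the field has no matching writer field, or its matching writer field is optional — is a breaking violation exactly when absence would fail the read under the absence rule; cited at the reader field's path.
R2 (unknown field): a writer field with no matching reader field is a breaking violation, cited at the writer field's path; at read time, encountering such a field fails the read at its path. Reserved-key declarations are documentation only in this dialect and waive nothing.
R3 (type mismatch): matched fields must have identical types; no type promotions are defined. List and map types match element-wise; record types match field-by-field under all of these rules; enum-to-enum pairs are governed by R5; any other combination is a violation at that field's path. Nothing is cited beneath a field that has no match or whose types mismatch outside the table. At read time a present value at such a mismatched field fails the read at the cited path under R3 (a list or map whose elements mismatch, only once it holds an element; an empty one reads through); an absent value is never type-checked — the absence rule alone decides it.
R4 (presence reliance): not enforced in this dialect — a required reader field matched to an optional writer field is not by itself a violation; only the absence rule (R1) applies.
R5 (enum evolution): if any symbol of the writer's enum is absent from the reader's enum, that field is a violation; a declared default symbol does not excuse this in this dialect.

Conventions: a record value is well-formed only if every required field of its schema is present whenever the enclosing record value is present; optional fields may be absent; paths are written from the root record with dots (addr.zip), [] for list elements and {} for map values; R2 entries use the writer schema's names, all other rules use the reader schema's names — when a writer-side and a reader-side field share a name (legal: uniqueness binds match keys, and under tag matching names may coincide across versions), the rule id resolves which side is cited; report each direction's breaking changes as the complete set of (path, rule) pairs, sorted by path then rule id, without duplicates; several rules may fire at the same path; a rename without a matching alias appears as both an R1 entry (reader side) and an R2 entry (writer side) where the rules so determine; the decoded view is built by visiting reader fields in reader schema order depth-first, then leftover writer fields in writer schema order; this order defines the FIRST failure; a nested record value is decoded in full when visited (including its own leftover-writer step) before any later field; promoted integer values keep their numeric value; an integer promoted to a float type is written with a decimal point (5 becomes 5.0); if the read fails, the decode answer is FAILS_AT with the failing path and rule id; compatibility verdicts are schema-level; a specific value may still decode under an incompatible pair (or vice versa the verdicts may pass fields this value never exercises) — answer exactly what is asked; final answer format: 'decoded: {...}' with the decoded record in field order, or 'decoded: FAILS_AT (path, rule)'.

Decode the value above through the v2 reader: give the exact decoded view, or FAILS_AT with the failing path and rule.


in User below, arrows point writer -> reader
decoding the User value with the v2 reader:
  channel := "NEW"
  attrs := null (absent, optional -> null)
  audit.primary := true
  audit.duration := 0
  audit.signature := 0xBEEF
  label := "gamma"
  checksum := 0xC0DE
  => decoded: {"channel": "NEW", "attrs": null, "audit": {"primary": true, "duration": 0, "signature": 0xBEEF}, "label": "gamma", "checksum": 0xC0DE}
the other User changes do not affect what is asked:
  field label in record User: required changed to optional -> a verdict-level change on User — the shown value reads the same
  field signature in record Money: tag 2 changed to 5 -> fires no rule on User under this dialect and leaves the result unchanged

decoded: {"channel": "NEW", "attrs": null, "audit": {"primary": true, "duration": 0, "signature": 0xBEEF}, "label": "gamma", "checksum": 0xC0DE}
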